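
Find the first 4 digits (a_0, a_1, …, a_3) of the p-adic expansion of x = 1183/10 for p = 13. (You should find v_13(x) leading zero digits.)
(a_0, …, a_3) = (0, 0, 2, 9)

v_13(1183/10) = 2, so a_0 = ... = a_1 = 0. Factor out: x = 13^2 · u with u = 7/10 a unit in ℤ_13. Expand u iteratively via a_{v+i} = u_i mod 13, u_{i+1} = (u_i − a_{v+i})/13:
  u_0 = 7/10;  a_2 = 2;  u_1 = (u_0 − 2)/13 = -1/10
  u_1 = -1/10;  a_3 = 9;  u_2 = (u_1 − 9)/13 = -7/10
Digits: (0, 0, 2, 9).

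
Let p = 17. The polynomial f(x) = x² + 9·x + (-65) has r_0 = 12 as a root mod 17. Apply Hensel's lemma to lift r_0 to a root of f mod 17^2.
r_1 = 199 (mod 289)

Hensel: r_{i+1} = r_i − f(r_i)·(f′(r_i))^{-1} mod 17^{i+2}, f′(x) = 2x + 9. Iterate:
  r_0 = 12 (mod 17)
  r_1 = 199 (mod 289)
Final: r = 199 satisfies f(r) ≡ 0 mod 17^2.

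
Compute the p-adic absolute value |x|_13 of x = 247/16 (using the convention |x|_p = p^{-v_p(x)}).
|247/16|_13 = 1/13

Step 1 — compute v_13(x) by factoring powers of 13 out of the numerator and denominator: v_13(247/16) = 1. Step 2 — apply |x|_p = p^{-v_p(x)} = 13^{-1} = 1/13.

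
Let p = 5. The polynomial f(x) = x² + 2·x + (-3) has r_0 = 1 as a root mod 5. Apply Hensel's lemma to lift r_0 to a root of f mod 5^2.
r_1 = 1 (mod 25)

Hensel: r_{i+1} = r_i − f(r_i)·(f′(r_i))^{-1} mod 5^{i+2}, f′(x) = 2x + 2. Iterate:
  r_0 = 1 (mod 5)
  r_1 = 1 (mod 25)
Final: r = 1 satisfies f(r) ≡ 0 mod 5^2.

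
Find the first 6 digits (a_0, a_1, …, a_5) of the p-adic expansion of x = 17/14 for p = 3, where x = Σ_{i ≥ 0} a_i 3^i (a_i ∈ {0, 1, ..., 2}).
(a_0, …, a_5) = (1, 2, 0, 0, 1, 2)

v_3(17/14) = 0 (numerator and denominator both coprime to 3), so x ∈ ℤ_3^×. Compute digits iteratively via a_i = x_i mod 3, x_{i+1} = (x_i − a_i)/3, with x_0 = x:
  x_0 = 17/14;  a_0 = 1;  x_1 = (x_0 − 1)/3 = 1/14
  x_1 = 1/14;  a_1 = 2;  x_2 = (x_1 − 2)/3 = -9/14
  x_2 = -9/14;  a_2 = 0;  x_3 = (x_2 − 0)/3 = -3/14
  x_3 = -3/14;  a_3 = 0;  x_4 = (x_3 − 0)/3 = -1/14
  x_4 = -1/14;  a_4 = 1;  x_5 = (x_4 − 1)/3 = -5/14
  x_5 = -5/14;  a_5 = 2;  x_6 = (x_5 − 2)/3 = -11/14
Digits: (1, 2, 0, 0, 1, 2).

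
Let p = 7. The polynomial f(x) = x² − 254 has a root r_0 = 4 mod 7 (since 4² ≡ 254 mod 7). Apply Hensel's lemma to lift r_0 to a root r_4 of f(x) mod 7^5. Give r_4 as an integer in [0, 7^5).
r_4 = 4358 (mod 16807)

Hensel's recurrence: r_{i+1} = r_i − f(r_i)·(f′(r_i))^{-1} mod 7^{i+2}, with f′(x) = 2x. Iterate:
  r_0 = 4 (mod 7)
  r_1 = 46 (mod 49)
  r_2 = 242 (mod 343)
  r_3 = 1957 (mod 2401)
  r_4 = 4358 (mod 16807)
Final: r_4 = 4358, and one checks f(r_4) ≡ 0 mod 7^5.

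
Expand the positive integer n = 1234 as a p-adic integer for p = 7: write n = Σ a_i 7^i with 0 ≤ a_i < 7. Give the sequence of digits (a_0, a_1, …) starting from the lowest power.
(a_0, a_1, …) = (2, 1, 4, 3)

Repeated division by 7 gives the digits low-to-high: 1234 = 2 + 1·7^1 + 4·7^2 + 3·7^3. Digit sequence: (2, 1, 4, 3).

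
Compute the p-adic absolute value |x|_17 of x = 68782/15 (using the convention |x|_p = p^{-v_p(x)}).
|68782/15|_17 = 1/4913

Step 1 — compute v_17(x) by factoring powers of 17 out of the numerator and denominator: v_17(68782/15) = 3. Step 2 — apply |x|_p = p^{-v_p(x)} = 17^{-3} = 1/4913.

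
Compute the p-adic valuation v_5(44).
v_5(44) = 0

v_5(n) is the largest exponent k such that 5^k divides n. Factor out: 44 = 5^0 · 44. (Sign doesn't affect v_p.) So v_5(44) = 0.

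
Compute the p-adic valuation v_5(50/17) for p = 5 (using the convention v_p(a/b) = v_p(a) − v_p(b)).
v_5(50/17) = 2

Factor powers of 5 from the numerator and denominator of the reduced fraction: 50 = 5^2 · 2 and 17 = 5^0 · 17. Apply v_p(a/b) = v_p(a) − v_p(b): v_5(50/17) = 2 − 0 = 2.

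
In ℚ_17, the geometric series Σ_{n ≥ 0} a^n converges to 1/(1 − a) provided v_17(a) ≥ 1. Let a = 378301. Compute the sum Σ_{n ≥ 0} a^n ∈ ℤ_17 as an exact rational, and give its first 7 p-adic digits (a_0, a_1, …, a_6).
Σ a^n = 1/(1 − a) = -1/378300;  first 7 digits = (1, 0, 0, 9, 4, 0, 13)

v_17(a) = 3 ≥ 1, so the series converges in ℤ_17 to 1/(1 − a) = 1/(1 − 378301) = -1/378300. Expand this rational in ℤ_17: compute digits iteratively via d_i = x_i mod 17, x_{i+1} = (x_i − d_i)/17. The first 7 digits are (1, 0, 0, 9, 4, 0, 13).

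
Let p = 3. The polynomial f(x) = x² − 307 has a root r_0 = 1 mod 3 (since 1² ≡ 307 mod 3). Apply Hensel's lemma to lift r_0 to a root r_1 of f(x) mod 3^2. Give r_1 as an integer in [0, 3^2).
r_1 = 1 (mod 9)

Hensel's recurrence: r_{i+1} = r_i − f(r_i)·(f′(r_i))^{-1} mod 3^{i+2}, with f′(x) = 2x. Iterate:
  r_0 = 1 (mod 3)
  r_1 = 1 (mod 9)
Final: r_1 = 1, and one checks f(r_1) ≡ 0 mod 3^2.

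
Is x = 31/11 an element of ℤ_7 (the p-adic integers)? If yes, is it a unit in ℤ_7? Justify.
x ∈ ℤ_7^× (unit); v_7(x) = 0

ℤ_7 = {x ∈ ℚ_7 : v_7(x) ≥ 0} and ℤ_7^× = {x ∈ ℤ_7 : v_7(x) = 0}. Here v_7(31/11) = v_7(num) − v_7(den) = 0; compare against these criteria.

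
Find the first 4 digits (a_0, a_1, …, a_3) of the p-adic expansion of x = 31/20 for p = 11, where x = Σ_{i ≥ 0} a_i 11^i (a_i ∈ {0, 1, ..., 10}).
(a_0, …, a_3) = (1, 5, 10, 4)

v_11(31/20) = 0 (numerator and denominator both coprime to 11), so x ∈ ℤ_11^×. Compute digits iteratively via a_i = x_i mod 11, x_{i+1} = (x_i − a_i)/11, with x_0 = x:
  x_0 = 31/20;  a_0 = 1;  x_1 = (x_0 − 1)/11 = 1/20
  x_1 = 1/20;  a_1 = 5;  x_2 = (x_1 − 5)/11 = -9/20
  x_2 = -9/20;  a_2 = 10;  x_3 = (x_2 − 10)/11 = -19/20
  x_3 = -19/20;  a_3 = 4;  x_4 = (x_3 − 4)/11 = -9/20
Digits: (1, 5, 10, 4).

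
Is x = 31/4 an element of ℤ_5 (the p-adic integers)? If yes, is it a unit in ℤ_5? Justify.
x ∈ ℤ_5^× (unit); v_5(x) = 0

ℤ_5 = {x ∈ ℚ_5 : v_5(x) ≥ 0} and ℤ_5^× = {x ∈ ℤ_5 : v_5(x) = 0}. Here v_5(31/4) = v_5(num) − v_5(den) = 0; compare against these criteria.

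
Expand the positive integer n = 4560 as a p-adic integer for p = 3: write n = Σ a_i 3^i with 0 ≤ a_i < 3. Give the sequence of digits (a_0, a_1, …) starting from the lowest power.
(a_0, a_1, …) = (0, 2, 2, 0, 2, 0, 0, 2)

Repeated division by 3 gives the digits low-to-high: 4560 = 2·3^1 + 2·3^2 + 2·3^4 + 2·3^7. Digit sequence: (0, 2, 2, 0, 2, 0, 0, 2).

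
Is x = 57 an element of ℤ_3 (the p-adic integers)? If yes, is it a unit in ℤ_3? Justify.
x ∈ ℤ_3 but not a unit; v_3(x) = 1 > 0

ℤ_3 = {x ∈ ℚ_3 : v_3(x) ≥ 0} and ℤ_3^× = {x ∈ ℤ_3 : v_3(x) = 0}. Here v_3(57) = v_3(num) − v_3(den) = 1; compare against these criteria.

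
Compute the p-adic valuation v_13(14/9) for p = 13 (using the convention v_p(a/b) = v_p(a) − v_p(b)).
v_13(14/9) = 0

Factor powers of 13 from the numerator and denominator of the reduced fraction: 14 = 13^0 · 14 and 9 = 13^0 · 9. Apply v_p(a/b) = v_p(a) − v_p(b): v_13(14/9) = 0 − 0 = 0.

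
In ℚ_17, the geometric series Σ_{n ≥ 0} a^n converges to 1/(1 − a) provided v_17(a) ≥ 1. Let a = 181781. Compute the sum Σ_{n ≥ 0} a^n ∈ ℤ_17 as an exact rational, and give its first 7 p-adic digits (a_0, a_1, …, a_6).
Σ a^n = 1/(1 − a) = -1/181780;  first 7 digits = (1, 0, 0, 3, 2, 0, 9)

v_17(a) = 3 ≥ 1, so the series converges in ℤ_17 to 1/(1 − a) = 1/(1 − 181781) = -1/181780. Expand this rational in ℤ_17: compute digits iteratively via d_i = x_i mod 17, x_{i+1} = (x_i − d_i)/17. The first 7 digits are (1, 0, 0, 3, 2, 0, 9).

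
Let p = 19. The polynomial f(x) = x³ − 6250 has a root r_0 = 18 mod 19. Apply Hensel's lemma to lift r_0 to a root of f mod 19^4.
r_3 = 33249 (mod 130321)

Hensel: r_{i+1} = r_i − f(r_i)/f′(r_i) mod 19^{i+2}, where f′(x) = 3x². Iterate:
  r_0 = 18 (mod 19)
  r_1 = 37 (mod 361)
  r_2 = 5813 (mod 6859)
  r_3 = 33249 (mod 130321)
Final: r = 33249 with f(r) ≡ 0 mod 19^4.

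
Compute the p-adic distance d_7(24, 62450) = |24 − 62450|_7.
d_7(24, 62450) = 1/2401

Step 1 — x − y = 24 − 62450 = -62426. Step 2 — v_7(-62426) = 4 (factor: -62426 = −(7^4 · 26); the sign does not affect v_p). Step 3 — |x − y|_7 = 7^{-4} = 1/2401.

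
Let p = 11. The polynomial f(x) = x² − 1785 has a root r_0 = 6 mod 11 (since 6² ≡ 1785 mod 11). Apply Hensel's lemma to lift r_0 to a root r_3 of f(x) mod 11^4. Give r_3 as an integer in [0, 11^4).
r_3 = 12766 (mod 14641)

Hensel's recurrence: r_{i+1} = r_i − f(r_i)·(f′(r_i))^{-1} mod 11^{i+2}, with f′(x) = 2x. Iterate:
  r_0 = 6 (mod 11)
  r_1 = 61 (mod 121)
  r_2 = 787 (mod 1331)
  r_3 = 12766 (mod 14641)
Final: r_3 = 12766, and one checks f(r_3) ≡ 0 mod 11^4.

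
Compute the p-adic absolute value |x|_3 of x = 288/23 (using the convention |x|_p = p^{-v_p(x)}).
|288/23|_3 = 1/9

Step 1 — compute v_3(x) by factoring powers of 3 out of the numerator and denominator: v_3(288/23) = 2. Step 2 — apply |x|_p = p^{-v_p(x)} = 3^{-2} = 1/9.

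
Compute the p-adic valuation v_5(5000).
v_5(5000) = 4

v_5(n) is the largest exponent k such that 5^k divides n. Factor out: 5000 = 5^4 · 8. (Sign doesn't affect v_p.) So v_5(5000) = 4.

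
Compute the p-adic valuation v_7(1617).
v_7(1617) = 2

v_7(n) is the largest exponent k such that 7^k divides n. Factor out: 1617 = 7^2 · 33. (Sign doesn't affect v_p.) So v_7(1617) = 2.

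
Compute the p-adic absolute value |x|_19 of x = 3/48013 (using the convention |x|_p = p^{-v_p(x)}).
|3/48013|_19 = 6859

Step 1 — compute v_19(x) by factoring powers of 19 out of the numerator and denominator: v_19(3/48013) = -3. Step 2 — apply |x|_p = p^{-v_p(x)} = 19^{3} = 6859.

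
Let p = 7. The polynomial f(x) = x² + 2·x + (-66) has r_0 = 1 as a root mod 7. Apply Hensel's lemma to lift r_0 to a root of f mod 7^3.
r_2 = 78 (mod 343)

Hensel: r_{i+1} = r_i − f(r_i)·(f′(r_i))^{-1} mod 7^{i+2}, f′(x) = 2x + 2. Iterate:
  r_0 = 1 (mod 7)
  r_1 = 29 (mod 49)
  r_2 = 78 (mod 343)
Final: r = 78 satisfies f(r) ≡ 0 mod 7^3.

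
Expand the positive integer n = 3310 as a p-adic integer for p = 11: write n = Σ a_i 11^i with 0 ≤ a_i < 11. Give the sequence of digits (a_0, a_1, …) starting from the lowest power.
(a_0, a_1, …) = (10, 3, 5, 2)

Repeated division by 11 gives the digits low-to-high: 3310 = 10 + 3·11^1 + 5·11^2 + 2·11^3. Digit sequence: (10, 3, 5, 2).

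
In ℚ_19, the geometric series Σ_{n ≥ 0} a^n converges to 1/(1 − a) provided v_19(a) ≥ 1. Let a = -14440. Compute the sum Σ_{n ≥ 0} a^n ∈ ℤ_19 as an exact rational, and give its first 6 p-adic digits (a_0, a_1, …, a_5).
Σ a^n = 1/(1 − a) = 1/14441;  first 6 digits = (1, 0, 17, 16, 3, 8)

v_19(a) = 2 ≥ 1, so the series converges in ℤ_19 to 1/(1 − a) = 1/(1 − (-14440)) = 1/14441. Expand this rational in ℤ_19: compute digits iteratively via d_i = x_i mod 19, x_{i+1} = (x_i − d_i)/19. The first 6 digits are (1, 0, 17, 16, 3, 8).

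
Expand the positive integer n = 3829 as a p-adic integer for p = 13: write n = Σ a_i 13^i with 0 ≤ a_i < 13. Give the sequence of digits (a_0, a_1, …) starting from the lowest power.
(a_0, a_1, …) = (7, 8, 9, 1)

Repeated division by 13 gives the digits low-to-high: 3829 = 7 + 8·13^1 + 9·13^2 + 1·13^3. Digit sequence: (7, 8, 9, 1).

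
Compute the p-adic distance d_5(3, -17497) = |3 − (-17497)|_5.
d_5(3, -17497) = 1/625

Step 1 — x − y = 3 − (-17497) = 17500. Step 2 — v_5(17500) = 4 (factor: 17500 = (5^4 · 28); the sign does not affect v_p). Step 3 — |x − y|_5 = 5^{-4} = 1/625.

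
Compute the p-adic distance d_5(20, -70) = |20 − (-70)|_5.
d_5(20, -70) = 1/5

Step 1 — x − y = 20 − (-70) = 90. Step 2 — v_5(90) = 1 (factor: 90 = (5^1 · 18); the sign does not affect v_p). Step 3 — |x − y|_5 = 5^{-1} = 1/5.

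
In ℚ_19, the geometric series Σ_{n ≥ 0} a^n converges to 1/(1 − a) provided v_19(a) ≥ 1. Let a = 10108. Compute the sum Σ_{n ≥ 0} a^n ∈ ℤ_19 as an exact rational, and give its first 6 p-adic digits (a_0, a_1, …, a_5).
Σ a^n = 1/(1 − a) = -1/10107;  first 6 digits = (1, 0, 9, 1, 5, 3)

v_19(a) = 2 ≥ 1, so the series converges in ℤ_19 to 1/(1 − a) = 1/(1 − 10108) = -1/10107. Expand this rational in ℤ_19: compute digits iteratively via d_i = x_i mod 19, x_{i+1} = (x_i − d_i)/19. The first 6 digits are (1, 0, 9, 1, 5, 3).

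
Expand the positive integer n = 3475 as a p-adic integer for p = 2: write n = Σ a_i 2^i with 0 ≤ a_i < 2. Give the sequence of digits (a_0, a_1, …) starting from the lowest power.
(a_0, a_1, …) = (1, 1, 0, 0, 1, 0, 0, 1, 1, 0, 1, 1)

Repeated division by 2 gives the digits low-to-high: 3475 = 1 + 1·2^1 + 1·2^4 + 1·2^7 + 1·2^8 + 1·2^10 + 1·2^11. Digit sequence: (1, 1, 0, 0, 1, 0, 0, 1, 1, 0, 1, 1).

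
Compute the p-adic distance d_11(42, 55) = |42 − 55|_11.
d_11(42, 55) = 1

Step 1 — x − y = 42 − 55 = -13. Step 2 — v_11(-13) = 0 (factor: -13 = −(11^0 · 13); the sign does not affect v_p). Step 3 — |x − y|_11 = 11^{0} = 1.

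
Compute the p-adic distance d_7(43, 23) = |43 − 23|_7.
d_7(43, 23) = 1

Step 1 — x − y = 43 − 23 = 20. Step 2 — v_7(20) = 0 (factor: 20 = (7^0 · 20); the sign does not affect v_p). Step 3 — |x − y|_7 = 7^{0} = 1.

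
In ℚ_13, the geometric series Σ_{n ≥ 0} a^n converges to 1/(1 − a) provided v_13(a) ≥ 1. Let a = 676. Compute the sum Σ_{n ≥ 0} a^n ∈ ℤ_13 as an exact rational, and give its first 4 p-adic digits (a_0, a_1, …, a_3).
Σ a^n = 1/(1 − a) = -1/675;  first 4 digits = (1, 0, 4, 0)

v_13(a) = 2 ≥ 1, so the series converges in ℤ_13 to 1/(1 − a) = 1/(1 − 676) = -1/675. Expand this rational in ℤ_13: compute digits iteratively via d_i = x_i mod 13, x_{i+1} = (x_i − d_i)/13. The first 4 digits are (1, 0, 4, 0).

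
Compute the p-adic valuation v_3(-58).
v_3(-58) = 0

v_3(n) is the largest exponent k such that 3^k divides n. Factor out: -58 = -3^0 · 58. (Sign doesn't affect v_p.) So v_3(-58) = 0.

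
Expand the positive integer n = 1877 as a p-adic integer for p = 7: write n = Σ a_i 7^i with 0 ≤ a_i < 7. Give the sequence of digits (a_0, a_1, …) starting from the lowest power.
(a_0, a_1, …) = (1, 2, 3, 5)

Repeated division by 7 gives the digits low-to-high: 1877 = 1 + 2·7^1 + 3·7^2 + 5·7^3. Digit sequence: (1, 2, 3, 5).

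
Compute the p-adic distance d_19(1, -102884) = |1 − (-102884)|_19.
d_19(1, -102884) = 1/6859

Step 1 — x − y = 1 − (-102884) = 102885. Step 2 — v_19(102885) = 3 (factor: 102885 = (19^3 · 15); the sign does not affect v_p). Step 3 — |x − y|_19 = 19^{-3} = 1/6859.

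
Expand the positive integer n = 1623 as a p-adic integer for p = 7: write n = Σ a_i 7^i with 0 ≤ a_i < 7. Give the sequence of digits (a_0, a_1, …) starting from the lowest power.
(a_0, a_1, …) = (6, 0, 5, 4)

Repeated division by 7 gives the digits low-to-high: 1623 = 6 + 5·7^2 + 4·7^3. Digit sequence: (6, 0, 5, 4).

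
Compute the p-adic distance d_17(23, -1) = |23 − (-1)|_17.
d_17(23, -1) = 1

Step 1 — x − y = 23 − (-1) = 24. Step 2 — v_17(24) = 0 (factor: 24 = (17^0 · 24); the sign does not affect v_p). Step 3 — |x − y|_17 = 17^{0} = 1.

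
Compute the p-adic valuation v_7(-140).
v_7(-140) = 1

v_7(n) is the largest exponent k such that 7^k divides n. Factor out: -140 = -7^1 · 20. (Sign doesn't affect v_p.) So v_7(-140) = 1.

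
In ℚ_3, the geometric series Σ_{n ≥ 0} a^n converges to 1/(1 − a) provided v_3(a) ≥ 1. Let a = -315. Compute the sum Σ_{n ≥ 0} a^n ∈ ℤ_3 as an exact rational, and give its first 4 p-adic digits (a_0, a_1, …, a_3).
Σ a^n = 1/(1 − a) = 1/316;  first 4 digits = (1, 0, 1, 0)

v_3(a) = 2 ≥ 1, so the series converges in ℤ_3 to 1/(1 − a) = 1/(1 − (-315)) = 1/316. Expand this rational in ℤ_3: compute digits iteratively via d_i = x_i mod 3, x_{i+1} = (x_i − d_i)/3. The first 4 digits are (1, 0, 1, 0).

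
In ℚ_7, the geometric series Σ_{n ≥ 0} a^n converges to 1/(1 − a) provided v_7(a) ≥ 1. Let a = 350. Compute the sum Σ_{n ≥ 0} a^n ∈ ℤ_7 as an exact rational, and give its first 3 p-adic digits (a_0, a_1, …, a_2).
Σ a^n = 1/(1 − a) = -1/349;  first 3 digits = (1, 1, 1)

v_7(a) = 1 ≥ 1, so the series converges in ℤ_7 to 1/(1 − a) = 1/(1 − 350) = -1/349. Expand this rational in ℤ_7: compute digits iteratively via d_i = x_i mod 7, x_{i+1} = (x_i − d_i)/7. The first 3 digits are (1, 1, 1).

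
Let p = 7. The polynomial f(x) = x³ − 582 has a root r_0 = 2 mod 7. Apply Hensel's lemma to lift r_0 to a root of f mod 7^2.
r_1 = 9 (mod 49)

Hensel: r_{i+1} = r_i − f(r_i)/f′(r_i) mod 7^{i+2}, where f′(x) = 3x². Iterate:
  r_0 = 2 (mod 7)
  r_1 = 9 (mod 49)
Final: r = 9 with f(r) ≡ 0 mod 7^2.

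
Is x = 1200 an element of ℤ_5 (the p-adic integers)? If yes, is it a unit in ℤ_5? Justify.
x ∈ ℤ_5 but not a unit; v_5(x) = 2 > 0

ℤ_5 = {x ∈ ℚ_5 : v_5(x) ≥ 0} and ℤ_5^× = {x ∈ ℤ_5 : v_5(x) = 0}. Here v_5(1200) = v_5(num) − v_5(den) = 2; compare against these criteria.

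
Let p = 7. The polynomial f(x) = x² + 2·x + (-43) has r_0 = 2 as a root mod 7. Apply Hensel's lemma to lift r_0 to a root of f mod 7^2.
r_1 = 16 (mod 49)

Hensel: r_{i+1} = r_i − f(r_i)·(f′(r_i))^{-1} mod 7^{i+2}, f′(x) = 2x + 2. Iterate:
  r_0 = 2 (mod 7)
  r_1 = 16 (mod 49)
Final: r = 16 satisfies f(r) ≡ 0 mod 7^2.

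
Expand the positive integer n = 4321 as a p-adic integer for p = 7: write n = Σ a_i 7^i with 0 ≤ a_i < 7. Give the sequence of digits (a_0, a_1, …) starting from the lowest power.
(a_0, a_1, …) = (2, 1, 4, 5, 1)

Repeated division by 7 gives the digits low-to-high: 4321 = 2 + 1·7^1 + 4·7^2 + 5·7^3 + 1·7^4. Digit sequence: (2, 1, 4, 5, 1).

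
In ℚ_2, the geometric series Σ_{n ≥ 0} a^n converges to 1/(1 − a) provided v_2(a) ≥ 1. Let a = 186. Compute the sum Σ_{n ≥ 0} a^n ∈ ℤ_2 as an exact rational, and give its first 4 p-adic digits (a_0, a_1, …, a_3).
Σ a^n = 1/(1 − a) = -1/185;  first 4 digits = (1, 1, 1, 0)

v_2(a) = 1 ≥ 1, so the series converges in ℤ_2 to 1/(1 − a) = 1/(1 − 186) = -1/185. Expand this rational in ℤ_2: compute digits iteratively via d_i = x_i mod 2, x_{i+1} = (x_i − d_i)/2. The first 4 digits are (1, 1, 1, 0).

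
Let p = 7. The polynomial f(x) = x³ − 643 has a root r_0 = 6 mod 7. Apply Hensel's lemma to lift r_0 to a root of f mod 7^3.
r_2 = 181 (mod 343)

Hensel: r_{i+1} = r_i − f(r_i)/f′(r_i) mod 7^{i+2}, where f′(x) = 3x². Iterate:
  r_0 = 6 (mod 7)
  r_1 = 34 (mod 49)
  r_2 = 181 (mod 343)
Final: r = 181 with f(r) ≡ 0 mod 7^3.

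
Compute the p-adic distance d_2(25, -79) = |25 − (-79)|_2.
d_2(25, -79) = 1/8

Step 1 — x − y = 25 − (-79) = 104. Step 2 — v_2(104) = 3 (factor: 104 = (2^3 · 13); the sign does not affect v_p). Step 3 — |x − y|_2 = 2^{-3} = 1/8.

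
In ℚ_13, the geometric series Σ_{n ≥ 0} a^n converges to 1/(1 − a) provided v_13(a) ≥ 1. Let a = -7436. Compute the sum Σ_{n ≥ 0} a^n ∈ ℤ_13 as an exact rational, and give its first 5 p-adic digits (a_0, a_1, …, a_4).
Σ a^n = 1/(1 − a) = 1/7437;  first 5 digits = (1, 0, 8, 9, 11)

v_13(a) = 2 ≥ 1, so the series converges in ℤ_13 to 1/(1 − a) = 1/(1 − (-7436)) = 1/7437. Expand this rational in ℤ_13: compute digits iteratively via d_i = x_i mod 13, x_{i+1} = (x_i − d_i)/13. The first 5 digits are (1, 0, 8, 9, 11).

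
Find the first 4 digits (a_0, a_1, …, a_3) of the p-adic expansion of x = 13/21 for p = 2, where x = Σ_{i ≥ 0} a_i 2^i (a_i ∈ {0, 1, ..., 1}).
(a_0, …, a_3) = (1, 0, 0, 1)

v_2(13/21) = 0 (numerator and denominator both coprime to 2), so x ∈ ℤ_2^×. Compute digits iteratively via a_i = x_i mod 2, x_{i+1} = (x_i − a_i)/2, with x_0 = x:
  x_0 = 13/21;  a_0 = 1;  x_1 = (x_0 − 1)/2 = -4/21
  x_1 = -4/21;  a_1 = 0;  x_2 = (x_1 − 0)/2 = -2/21
  x_2 = -2/21;  a_2 = 0;  x_3 = (x_2 − 0)/2 = -1/21
  x_3 = -1/21;  a_3 = 1;  x_4 = (x_3 − 1)/2 = -11/21
Digits: (1, 0, 0, 1).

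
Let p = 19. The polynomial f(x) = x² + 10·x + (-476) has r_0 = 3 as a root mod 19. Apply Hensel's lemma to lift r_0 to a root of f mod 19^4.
r_3 = 35476 (mod 130321)

Hensel: r_{i+1} = r_i − f(r_i)·(f′(r_i))^{-1} mod 19^{i+2}, f′(x) = 2x + 10. Iterate:
  r_0 = 3 (mod 19)
  r_1 = 98 (mod 361)
  r_2 = 1181 (mod 6859)
  r_3 = 35476 (mod 130321)
Final: r = 35476 satisfies f(r) ≡ 0 mod 19^4.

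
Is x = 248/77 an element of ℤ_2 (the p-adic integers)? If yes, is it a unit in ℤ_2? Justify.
x ∈ ℤ_2 but not a unit; v_2(x) = 3 > 0

ℤ_2 = {x ∈ ℚ_2 : v_2(x) ≥ 0} and ℤ_2^× = {x ∈ ℤ_2 : v_2(x) = 0}. Here v_2(248/77) = v_2(num) − v_2(den) = 3; compare against these criteria.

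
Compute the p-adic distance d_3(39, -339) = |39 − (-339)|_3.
d_3(39, -339) = 1/27

Step 1 — x − y = 39 − (-339) = 378. Step 2 — v_3(378) = 3 (factor: 378 = (3^3 · 14); the sign does not affect v_p). Step 3 — |x − y|_3 = 3^{-3} = 1/27.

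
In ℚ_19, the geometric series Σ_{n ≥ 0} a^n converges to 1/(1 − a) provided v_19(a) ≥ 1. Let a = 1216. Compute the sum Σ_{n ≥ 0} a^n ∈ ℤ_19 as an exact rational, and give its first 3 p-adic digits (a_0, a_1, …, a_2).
Σ a^n = 1/(1 − a) = -1/1215;  first 3 digits = (1, 7, 14)

v_19(a) = 1 ≥ 1, so the series converges in ℤ_19 to 1/(1 − a) = 1/(1 − 1216) = -1/1215. Expand this rational in ℤ_19: compute digits iteratively via d_i = x_i mod 19, x_{i+1} = (x_i − d_i)/19. The first 3 digits are (1, 7, 14).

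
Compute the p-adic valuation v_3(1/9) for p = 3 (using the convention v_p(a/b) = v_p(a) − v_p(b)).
v_3(1/9) = -2

Factor powers of 3 from the numerator and denominator of the reduced fraction: 1 = 3^0 · 1 and 9 = 3^2 · 1. Apply v_p(a/b) = v_p(a) − v_p(b): v_3(1/9) = 0 − 2 = -2.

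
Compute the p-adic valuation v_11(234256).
v_11(234256) = 4

v_11(n) is the largest exponent k such that 11^k divides n. Factor out: 234256 = 11^4 · 16. (Sign doesn't affect v_p.) So v_11(234256) = 4.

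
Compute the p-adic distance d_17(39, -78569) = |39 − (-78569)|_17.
d_17(39, -78569) = 1/4913

Step 1 — x − y = 39 − (-78569) = 78608. Step 2 — v_17(78608) = 3 (factor: 78608 = (17^3 · 16); the sign does not affect v_p). Step 3 — |x − y|_17 = 17^{-3} = 1/4913.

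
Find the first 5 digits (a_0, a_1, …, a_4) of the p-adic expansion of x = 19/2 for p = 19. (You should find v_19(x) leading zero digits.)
(a_0, …, a_4) = (0, 10, 9, 9, 9)

v_19(19/2) = 1, so a_0 = ... = a_0 = 0. Factor out: x = 19^1 · u with u = 1/2 a unit in ℤ_19. Expand u iteratively via a_{v+i} = u_i mod 19, u_{i+1} = (u_i − a_{v+i})/19:
  u_0 = 1/2;  a_1 = 10;  u_1 = (u_0 − 10)/19 = -1/2
  u_1 = -1/2;  a_2 = 9;  u_2 = (u_1 − 9)/19 = -1/2
  u_2 = -1/2;  a_3 = 9;  u_3 = (u_2 − 9)/19 = -1/2
  u_3 = -1/2;  a_4 = 9;  u_4 = (u_3 − 9)/19 = -1/2
Digits: (0, 10, 9, 9, 9).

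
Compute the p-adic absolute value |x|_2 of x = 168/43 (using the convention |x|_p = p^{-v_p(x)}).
|168/43|_2 = 1/8

Step 1 — compute v_2(x) by factoring powers of 2 out of the numerator and denominator: v_2(168/43) = 3. Step 2 — apply |x|_p = p^{-v_p(x)} = 2^{-3} = 1/8.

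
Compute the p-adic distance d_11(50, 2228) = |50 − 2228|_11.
d_11(50, 2228) = 1/121

Step 1 — x − y = 50 − 2228 = -2178. Step 2 — v_11(-2178) = 2 (factor: -2178 = −(11^2 · 18); the sign does not affect v_p). Step 3 — |x − y|_11 = 11^{-2} = 1/121.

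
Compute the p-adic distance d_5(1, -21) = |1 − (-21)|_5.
d_5(1, -21) = 1

Step 1 — x − y = 1 − (-21) = 22. Step 2 — v_5(22) = 0 (factor: 22 = (5^0 · 22); the sign does not affect v_p). Step 3 — |x − y|_5 = 5^{0} = 1.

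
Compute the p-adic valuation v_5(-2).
v_5(-2) = 0

v_5(n) is the largest exponent k such that 5^k divides n. Factor out: -2 = -5^0 · 2. (Sign doesn't affect v_p.) So v_5(-2) = 0.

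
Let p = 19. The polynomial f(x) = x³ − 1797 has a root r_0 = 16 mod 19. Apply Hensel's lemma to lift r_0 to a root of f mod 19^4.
r_3 = 102749 (mod 130321)

Hensel: r_{i+1} = r_i − f(r_i)/f′(r_i) mod 19^{i+2}, where f′(x) = 3x². Iterate:
  r_0 = 16 (mod 19)
  r_1 = 225 (mod 361)
  r_2 = 6723 (mod 6859)
  r_3 = 102749 (mod 130321)
Final: r = 102749 with f(r) ≡ 0 mod 19^4.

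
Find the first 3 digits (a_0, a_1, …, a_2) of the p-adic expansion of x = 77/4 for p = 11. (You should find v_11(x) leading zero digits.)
(a_0, …, a_2) = (0, 10, 2)

v_11(77/4) = 1, so a_0 = ... = a_0 = 0. Factor out: x = 11^1 · u with u = 7/4 a unit in ℤ_11. Expand u iteratively via a_{v+i} = u_i mod 11, u_{i+1} = (u_i − a_{v+i})/11:
  u_0 = 7/4;  a_1 = 10;  u_1 = (u_0 − 10)/11 = -3/4
  u_1 = -3/4;  a_2 = 2;  u_2 = (u_1 − 2)/11 = -1/4
Digits: (0, 10, 2).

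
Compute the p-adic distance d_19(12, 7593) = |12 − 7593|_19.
d_19(12, 7593) = 1/361

Step 1 — x − y = 12 − 7593 = -7581. Step 2 — v_19(-7581) = 2 (factor: -7581 = −(19^2 · 21); the sign does not affect v_p). Step 3 — |x − y|_19 = 19^{-2} = 1/361.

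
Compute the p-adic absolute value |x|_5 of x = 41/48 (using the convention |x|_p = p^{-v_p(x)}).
|41/48|_5 = 1

Step 1 — compute v_5(x) by factoring powers of 5 out of the numerator and denominator: v_5(41/48) = 0. Step 2 — apply |x|_p = p^{-v_p(x)} = 5^{0} = 1.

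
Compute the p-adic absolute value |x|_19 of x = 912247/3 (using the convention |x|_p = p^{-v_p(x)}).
|912247/3|_19 = 1/130321

Step 1 — compute v_19(x) by factoring powers of 19 out of the numerator and denominator: v_19(912247/3) = 4. Step 2 — apply |x|_p = p^{-v_p(x)} = 19^{-4} = 1/130321.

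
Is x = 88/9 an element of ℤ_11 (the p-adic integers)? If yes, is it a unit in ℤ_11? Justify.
x ∈ ℤ_11 but not a unit; v_11(x) = 1 > 0

ℤ_11 = {x ∈ ℚ_11 : v_11(x) ≥ 0} and ℤ_11^× = {x ∈ ℤ_11 : v_11(x) = 0}. Here v_11(88/9) = v_11(num) − v_11(den) = 1; compare against these criteria.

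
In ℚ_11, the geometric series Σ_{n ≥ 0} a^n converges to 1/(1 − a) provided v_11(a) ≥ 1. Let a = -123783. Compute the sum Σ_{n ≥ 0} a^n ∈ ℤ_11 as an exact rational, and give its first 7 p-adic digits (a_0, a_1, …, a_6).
Σ a^n = 1/(1 − a) = 1/123784;  first 7 digits = (1, 0, 0, 6, 2, 10, 2)

v_11(a) = 3 ≥ 1, so the series converges in ℤ_11 to 1/(1 − a) = 1/(1 − (-123783)) = 1/123784. Expand this rational in ℤ_11: compute digits iteratively via d_i = x_i mod 11, x_{i+1} = (x_i − d_i)/11. The first 7 digits are (1, 0, 0, 6, 2, 10, 2).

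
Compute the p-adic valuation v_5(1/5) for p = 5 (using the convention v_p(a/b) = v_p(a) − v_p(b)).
v_5(1/5) = -1

Factor powers of 5 from the numerator and denominator of the reduced fraction: 1 = 5^0 · 1 and 5 = 5^1 · 1. Apply v_p(a/b) = v_p(a) − v_p(b): v_5(1/5) = 0 − 1 = -1.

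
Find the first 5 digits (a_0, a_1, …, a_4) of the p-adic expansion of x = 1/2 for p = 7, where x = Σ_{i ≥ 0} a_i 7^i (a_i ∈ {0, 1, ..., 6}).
(a_0, …, a_4) = (4, 3, 3, 3, 3)

v_7(1/2) = 0 (numerator and denominator both coprime to 7), so x ∈ ℤ_7^×. Compute digits iteratively via a_i = x_i mod 7, x_{i+1} = (x_i − a_i)/7, with x_0 = x:
  x_0 = 1/2;  a_0 = 4;  x_1 = (x_0 − 4)/7 = -1/2
  x_1 = -1/2;  a_1 = 3;  x_2 = (x_1 − 3)/7 = -1/2
  x_2 = -1/2;  a_2 = 3;  x_3 = (x_2 − 3)/7 = -1/2
  x_3 = -1/2;  a_3 = 3;  x_4 = (x_3 − 3)/7 = -1/2
  x_4 = -1/2;  a_4 = 3;  x_5 = (x_4 − 3)/7 = -1/2
Digits: (4, 3, 3, 3, 3).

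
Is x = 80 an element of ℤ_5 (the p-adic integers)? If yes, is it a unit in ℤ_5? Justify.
x ∈ ℤ_5 but not a unit; v_5(x) = 1 > 0

ℤ_5 = {x ∈ ℚ_5 : v_5(x) ≥ 0} and ℤ_5^× = {x ∈ ℤ_5 : v_5(x) = 0}. Here v_5(80) = v_5(num) − v_5(den) = 1; compare against these criteria.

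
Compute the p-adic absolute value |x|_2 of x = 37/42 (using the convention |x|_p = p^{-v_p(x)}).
|37/42|_2 = 2

Step 1 — compute v_2(x) by factoring powers of 2 out of the numerator and denominator: v_2(37/42) = -1. Step 2 — apply |x|_p = p^{-v_p(x)} = 2^{1} = 2.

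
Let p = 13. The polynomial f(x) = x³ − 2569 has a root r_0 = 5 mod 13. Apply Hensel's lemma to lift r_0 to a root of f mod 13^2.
r_1 = 148 (mod 169)

Hensel: r_{i+1} = r_i − f(r_i)/f′(r_i) mod 13^{i+2}, where f′(x) = 3x². Iterate:
  r_0 = 5 (mod 13)
  r_1 = 148 (mod 169)
Final: r = 148 with f(r) ≡ 0 mod 13^2.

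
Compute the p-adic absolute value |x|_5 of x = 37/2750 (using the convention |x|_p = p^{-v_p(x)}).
|37/2750|_5 = 125

Step 1 — compute v_5(x) by factoring powers of 5 out of the numerator and denominator: v_5(37/2750) = -3. Step 2 — apply |x|_p = p^{-v_p(x)} = 5^{3} = 125.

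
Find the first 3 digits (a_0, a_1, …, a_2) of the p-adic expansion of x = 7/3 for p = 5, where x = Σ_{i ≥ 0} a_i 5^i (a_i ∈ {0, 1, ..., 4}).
(a_0, …, a_2) = (4, 3, 1)

v_5(7/3) = 0 (numerator and denominator both coprime to 5), so x ∈ ℤ_5^×. Compute digits iteratively via a_i = x_i mod 5, x_{i+1} = (x_i − a_i)/5, with x_0 = x:
  x_0 = 7/3;  a_0 = 4;  x_1 = (x_0 − 4)/5 = -1/3
  x_1 = -1/3;  a_1 = 3;  x_2 = (x_1 − 3)/5 = -2/3
  x_2 = -2/3;  a_2 = 1;  x_3 = (x_2 − 1)/5 = -1/3
Digits: (4, 3, 1).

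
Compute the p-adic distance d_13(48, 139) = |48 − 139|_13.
d_13(48, 139) = 1/13

Step 1 — x − y = 48 − 139 = -91. Step 2 — v_13(-91) = 1 (factor: -91 = −(13^1 · 7); the sign does not affect v_p). Step 3 — |x − y|_13 = 13^{-1} = 1/13.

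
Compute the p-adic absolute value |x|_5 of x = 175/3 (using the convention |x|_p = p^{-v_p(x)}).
|175/3|_5 = 1/25

Step 1 — compute v_5(x) by factoring powers of 5 out of the numerator and denominator: v_5(175/3) = 2. Step 2 — apply |x|_p = p^{-v_p(x)} = 5^{-2} = 1/25.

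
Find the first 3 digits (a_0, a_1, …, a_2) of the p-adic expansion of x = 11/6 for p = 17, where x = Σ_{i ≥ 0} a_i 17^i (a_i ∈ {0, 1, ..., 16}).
(a_0, …, a_2) = (16, 2, 14)

v_17(11/6) = 0 (numerator and denominator both coprime to 17), so x ∈ ℤ_17^×. Compute digits iteratively via a_i = x_i mod 17, x_{i+1} = (x_i − a_i)/17, with x_0 = x:
  x_0 = 11/6;  a_0 = 16;  x_1 = (x_0 − 16)/17 = -5/6
  x_1 = -5/6;  a_1 = 2;  x_2 = (x_1 − 2)/17 = -1/6
  x_2 = -1/6;  a_2 = 14;  x_3 = (x_2 − 14)/17 = -5/6
Digits: (16, 2, 14).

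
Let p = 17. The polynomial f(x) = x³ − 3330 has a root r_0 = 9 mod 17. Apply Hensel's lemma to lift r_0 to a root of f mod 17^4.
r_3 = 52607 (mod 83521)

Hensel: r_{i+1} = r_i − f(r_i)/f′(r_i) mod 17^{i+2}, where f′(x) = 3x². Iterate:
  r_0 = 9 (mod 17)
  r_1 = 9 (mod 289)
  r_2 = 3477 (mod 4913)
  r_3 = 52607 (mod 83521)
Final: r = 52607 with f(r) ≡ 0 mod 17^4.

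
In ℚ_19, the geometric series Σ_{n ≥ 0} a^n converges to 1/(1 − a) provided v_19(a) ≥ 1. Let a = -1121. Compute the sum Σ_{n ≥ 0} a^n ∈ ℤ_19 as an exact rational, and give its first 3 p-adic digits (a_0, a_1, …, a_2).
Σ a^n = 1/(1 − a) = 1/1122;  first 3 digits = (1, 17, 0)

v_19(a) = 1 ≥ 1, so the series converges in ℤ_19 to 1/(1 − a) = 1/(1 − (-1121)) = 1/1122. Expand this rational in ℤ_19: compute digits iteratively via d_i = x_i mod 19, x_{i+1} = (x_i − d_i)/19. The first 3 digits are (1, 17, 0).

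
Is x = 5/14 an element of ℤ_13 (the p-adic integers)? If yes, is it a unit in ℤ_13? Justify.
x ∈ ℤ_13^× (unit); v_13(x) = 0

ℤ_13 = {x ∈ ℚ_13 : v_13(x) ≥ 0} and ℤ_13^× = {x ∈ ℤ_13 : v_13(x) = 0}. Here v_13(5/14) = v_13(num) − v_13(den) = 0; compare against these criteria.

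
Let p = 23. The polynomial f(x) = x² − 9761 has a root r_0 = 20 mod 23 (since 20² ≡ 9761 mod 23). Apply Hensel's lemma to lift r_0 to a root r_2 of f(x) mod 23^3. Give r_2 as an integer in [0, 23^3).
r_2 = 9657 (mod 12167)

Hensel's recurrence: r_{i+1} = r_i − f(r_i)·(f′(r_i))^{-1} mod 23^{i+2}, with f′(x) = 2x. Iterate:
  r_0 = 20 (mod 23)
  r_1 = 135 (mod 529)
  r_2 = 9657 (mod 12167)
Final: r_2 = 9657, and one checks f(r_2) ≡ 0 mod 23^3.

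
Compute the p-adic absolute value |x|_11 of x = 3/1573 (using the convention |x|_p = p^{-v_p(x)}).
|3/1573|_11 = 121

Step 1 — compute v_11(x) by factoring powers of 11 out of the numerator and denominator: v_11(3/1573) = -2. Step 2 — apply |x|_p = p^{-v_p(x)} = 11^{2} = 121.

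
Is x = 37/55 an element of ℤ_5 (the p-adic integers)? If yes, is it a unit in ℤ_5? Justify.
x ∉ ℤ_5 (v_5(x) = -1 < 0)

ℤ_5 = {x ∈ ℚ_5 : v_5(x) ≥ 0} and ℤ_5^× = {x ∈ ℤ_5 : v_5(x) = 0}. Here v_5(37/55) = v_5(num) − v_5(den) = -1; compare against these criteria.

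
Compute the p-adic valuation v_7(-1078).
v_7(-1078) = 2

v_7(n) is the largest exponent k such that 7^k divides n. Factor out: -1078 = -7^2 · 22. (Sign doesn't affect v_p.) So v_7(-1078) = 2.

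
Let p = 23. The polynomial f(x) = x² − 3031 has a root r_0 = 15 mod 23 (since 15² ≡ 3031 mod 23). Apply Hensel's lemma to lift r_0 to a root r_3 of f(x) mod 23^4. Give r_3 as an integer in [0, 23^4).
r_3 = 3741 (mod 279841)

Hensel's recurrence: r_{i+1} = r_i − f(r_i)·(f′(r_i))^{-1} mod 23^{i+2}, with f′(x) = 2x. Iterate:
  r_0 = 15 (mod 23)
  r_1 = 38 (mod 529)
  r_2 = 3741 (mod 12167)
  r_3 = 3741 (mod 279841)
Final: r_3 = 3741, and one checks f(r_3) ≡ 0 mod 23^4.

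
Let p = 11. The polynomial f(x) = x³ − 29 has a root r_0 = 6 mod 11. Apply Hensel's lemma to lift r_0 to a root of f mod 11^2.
r_1 = 39 (mod 121)

Hensel: r_{i+1} = r_i − f(r_i)/f′(r_i) mod 11^{i+2}, where f′(x) = 3x². Iterate:
  r_0 = 6 (mod 11)
  r_1 = 39 (mod 121)
Final: r = 39 with f(r) ≡ 0 mod 11^2.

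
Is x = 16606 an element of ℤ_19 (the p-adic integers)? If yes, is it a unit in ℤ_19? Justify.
x ∈ ℤ_19 but not a unit; v_19(x) = 2 > 0

ℤ_19 = {x ∈ ℚ_19 : v_19(x) ≥ 0} and ℤ_19^× = {x ∈ ℤ_19 : v_19(x) = 0}. Here v_19(16606) = v_19(num) − v_19(den) = 2; compare against these criteria.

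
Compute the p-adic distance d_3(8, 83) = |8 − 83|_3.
d_3(8, 83) = 1/3

Step 1 — x − y = 8 − 83 = -75. Step 2 — v_3(-75) = 1 (factor: -75 = −(3^1 · 25); the sign does not affect v_p). Step 3 — |x − y|_3 = 3^{-1} = 1/3.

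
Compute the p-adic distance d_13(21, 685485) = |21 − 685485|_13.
d_13(21, 685485) = 1/28561

Step 1 — x − y = 21 − 685485 = -685464. Step 2 — v_13(-685464) = 4 (factor: -685464 = −(13^4 · 24); the sign does not affect v_p). Step 3 — |x − y|_13 = 13^{-4} = 1/28561.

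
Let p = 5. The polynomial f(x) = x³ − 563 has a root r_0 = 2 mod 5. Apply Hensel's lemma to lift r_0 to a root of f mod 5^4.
r_3 = 92 (mod 625)

Hensel: r_{i+1} = r_i − f(r_i)/f′(r_i) mod 5^{i+2}, where f′(x) = 3x². Iterate:
  r_0 = 2 (mod 5)
  r_1 = 17 (mod 25)
  r_2 = 92 (mod 125)
  r_3 = 92 (mod 625)
Final: r = 92 with f(r) ≡ 0 mod 5^4.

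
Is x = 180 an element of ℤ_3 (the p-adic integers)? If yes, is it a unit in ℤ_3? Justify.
x ∈ ℤ_3 but not a unit; v_3(x) = 2 > 0

ℤ_3 = {x ∈ ℚ_3 : v_3(x) ≥ 0} and ℤ_3^× = {x ∈ ℤ_3 : v_3(x) = 0}. Here v_3(180) = v_3(num) − v_3(den) = 2; compare against these criteria.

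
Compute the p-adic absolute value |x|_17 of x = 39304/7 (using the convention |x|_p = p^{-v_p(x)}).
|39304/7|_17 = 1/4913

Step 1 — compute v_17(x) by factoring powers of 17 out of the numerator and denominator: v_17(39304/7) = 3. Step 2 — apply |x|_p = p^{-v_p(x)} = 17^{-3} = 1/4913.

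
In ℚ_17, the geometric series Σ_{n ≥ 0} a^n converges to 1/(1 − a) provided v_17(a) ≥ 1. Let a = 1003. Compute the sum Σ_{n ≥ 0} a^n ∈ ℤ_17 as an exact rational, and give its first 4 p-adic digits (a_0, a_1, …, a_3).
Σ a^n = 1/(1 − a) = -1/1002;  first 4 digits = (1, 8, 16, 2)

v_17(a) = 1 ≥ 1, so the series converges in ℤ_17 to 1/(1 − a) = 1/(1 − 1003) = -1/1002. Expand this rational in ℤ_17: compute digits iteratively via d_i = x_i mod 17, x_{i+1} = (x_i − d_i)/17. The first 4 digits are (1, 8, 16, 2).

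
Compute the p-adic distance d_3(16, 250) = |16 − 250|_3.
d_3(16, 250) = 1/9

Step 1 — x − y = 16 − 250 = -234. Step 2 — v_3(-234) = 2 (factor: -234 = −(3^2 · 26); the sign does not affect v_p). Step 3 — |x − y|_3 = 3^{-2} = 1/9.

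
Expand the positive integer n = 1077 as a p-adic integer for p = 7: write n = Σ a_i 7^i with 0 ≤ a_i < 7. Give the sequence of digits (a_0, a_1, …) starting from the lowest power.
(a_0, a_1, …) = (6, 6, 0, 3)

Repeated division by 7 gives the digits low-to-high: 1077 = 6 + 6·7^1 + 3·7^3. Digit sequence: (6, 6, 0, 3).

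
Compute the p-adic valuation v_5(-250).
v_5(-250) = 3

v_5(n) is the largest exponent k such that 5^k divides n. Factor out: -250 = -5^3 · 2. (Sign doesn't affect v_p.) So v_5(-250) = 3.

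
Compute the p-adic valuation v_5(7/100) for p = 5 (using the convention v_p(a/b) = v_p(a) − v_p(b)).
v_5(7/100) = -2

Factor powers of 5 from the numerator and denominator of the reduced fraction: 7 = 5^0 · 7 and 100 = 5^2 · 4. Apply v_p(a/b) = v_p(a) − v_p(b): v_5(7/100) = 0 − 2 = -2.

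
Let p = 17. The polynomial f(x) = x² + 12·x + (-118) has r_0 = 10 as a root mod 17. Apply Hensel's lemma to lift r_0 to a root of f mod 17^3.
r_2 = 4685 (mod 4913)

Hensel: r_{i+1} = r_i − f(r_i)·(f′(r_i))^{-1} mod 17^{i+2}, f′(x) = 2x + 12. Iterate:
  r_0 = 10 (mod 17)
  r_1 = 61 (mod 289)
  r_2 = 4685 (mod 4913)
Final: r = 4685 satisfies f(r) ≡ 0 mod 17^3.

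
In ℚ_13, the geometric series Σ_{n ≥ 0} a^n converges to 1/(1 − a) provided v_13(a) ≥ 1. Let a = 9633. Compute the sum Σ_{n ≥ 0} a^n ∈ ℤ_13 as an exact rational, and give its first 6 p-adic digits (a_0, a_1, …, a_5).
Σ a^n = 1/(1 − a) = -1/9632;  first 6 digits = (1, 0, 5, 4, 12, 2)

v_13(a) = 2 ≥ 1, so the series converges in ℤ_13 to 1/(1 − a) = 1/(1 − 9633) = -1/9632. Expand this rational in ℤ_13: compute digits iteratively via d_i = x_i mod 13, x_{i+1} = (x_i − d_i)/13. The first 6 digits are (1, 0, 5, 4, 12, 2).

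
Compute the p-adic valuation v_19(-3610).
v_19(-3610) = 2

v_19(n) is the largest exponent k such that 19^k divides n. Factor out: -3610 = -19^2 · 10. (Sign doesn't affect v_p.) So v_19(-3610) = 2.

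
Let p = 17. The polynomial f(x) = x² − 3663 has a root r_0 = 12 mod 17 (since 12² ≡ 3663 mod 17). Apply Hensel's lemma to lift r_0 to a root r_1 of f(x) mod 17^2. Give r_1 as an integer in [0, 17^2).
r_1 = 267 (mod 289)

Hensel's recurrence: r_{i+1} = r_i − f(r_i)·(f′(r_i))^{-1} mod 17^{i+2}, with f′(x) = 2x. Iterate:
  r_0 = 12 (mod 17)
  r_1 = 267 (mod 289)
Final: r_1 = 267, and one checks f(r_1) ≡ 0 mod 17^2.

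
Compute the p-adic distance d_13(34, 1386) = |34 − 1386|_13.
d_13(34, 1386) = 1/169

Step 1 — x − y = 34 − 1386 = -1352. Step 2 — v_13(-1352) = 2 (factor: -1352 = −(13^2 · 8); the sign does not affect v_p). Step 3 — |x − y|_13 = 13^{-2} = 1/169.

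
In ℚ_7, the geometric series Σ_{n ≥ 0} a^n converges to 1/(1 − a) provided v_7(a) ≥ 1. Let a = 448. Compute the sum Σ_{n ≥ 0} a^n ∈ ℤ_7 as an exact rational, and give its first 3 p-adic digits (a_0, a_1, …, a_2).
Σ a^n = 1/(1 − a) = -1/447;  first 3 digits = (1, 1, 3)

v_7(a) = 1 ≥ 1, so the series converges in ℤ_7 to 1/(1 − a) = 1/(1 − 448) = -1/447. Expand this rational in ℤ_7: compute digits iteratively via d_i = x_i mod 7, x_{i+1} = (x_i − d_i)/7. The first 3 digits are (1, 1, 3).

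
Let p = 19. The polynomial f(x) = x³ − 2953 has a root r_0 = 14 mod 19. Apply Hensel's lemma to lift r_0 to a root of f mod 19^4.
r_3 = 10274 (mod 130321)

Hensel: r_{i+1} = r_i − f(r_i)/f′(r_i) mod 19^{i+2}, where f′(x) = 3x². Iterate:
  r_0 = 14 (mod 19)
  r_1 = 166 (mod 361)
  r_2 = 3415 (mod 6859)
  r_3 = 10274 (mod 130321)
Final: r = 10274 with f(r) ≡ 0 mod 19^4.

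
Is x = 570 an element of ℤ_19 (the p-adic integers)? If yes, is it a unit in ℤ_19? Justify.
x ∈ ℤ_19 but not a unit; v_19(x) = 1 > 0

ℤ_19 = {x ∈ ℚ_19 : v_19(x) ≥ 0} and ℤ_19^× = {x ∈ ℤ_19 : v_19(x) = 0}. Here v_19(570) = v_19(num) − v_19(den) = 1; compare against these criteria.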